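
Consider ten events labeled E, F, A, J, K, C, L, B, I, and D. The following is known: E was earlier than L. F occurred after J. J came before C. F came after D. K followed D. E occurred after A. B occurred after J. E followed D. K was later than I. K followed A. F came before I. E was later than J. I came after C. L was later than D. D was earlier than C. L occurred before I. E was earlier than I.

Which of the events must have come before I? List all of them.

A, C, D, E, F, J, L

Directly stated before I: C, E, F, and L.
A reaches I via A → E → I.
D reaches I via D → F → I.
J reaches I via J → E → I.
No chain forces K (or any of the others) ahead of I.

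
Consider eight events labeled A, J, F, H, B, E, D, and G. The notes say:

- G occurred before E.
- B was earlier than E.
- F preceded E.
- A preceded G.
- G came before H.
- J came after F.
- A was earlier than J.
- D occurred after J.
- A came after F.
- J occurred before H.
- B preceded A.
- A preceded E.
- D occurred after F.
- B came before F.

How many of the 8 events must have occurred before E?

Directly stated before E: A, B, F, and G.
No chain forces J (or any of the others) ahead of E.
That's A, B, F, and G — 4 in all.

4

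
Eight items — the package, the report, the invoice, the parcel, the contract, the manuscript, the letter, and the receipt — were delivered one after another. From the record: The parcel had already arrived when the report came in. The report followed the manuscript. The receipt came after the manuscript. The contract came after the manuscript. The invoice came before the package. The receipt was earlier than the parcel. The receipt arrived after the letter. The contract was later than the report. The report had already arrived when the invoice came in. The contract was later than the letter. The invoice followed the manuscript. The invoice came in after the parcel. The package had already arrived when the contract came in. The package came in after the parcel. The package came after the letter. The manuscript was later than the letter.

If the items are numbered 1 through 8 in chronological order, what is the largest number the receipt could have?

The receipt must come before the contract, the invoice, the package, the parcel, and the report — 5 items forced after it.
Everything else can be placed before the receipt in some valid order, so the receipt can sit as late as position 8 − 5 = 3.

3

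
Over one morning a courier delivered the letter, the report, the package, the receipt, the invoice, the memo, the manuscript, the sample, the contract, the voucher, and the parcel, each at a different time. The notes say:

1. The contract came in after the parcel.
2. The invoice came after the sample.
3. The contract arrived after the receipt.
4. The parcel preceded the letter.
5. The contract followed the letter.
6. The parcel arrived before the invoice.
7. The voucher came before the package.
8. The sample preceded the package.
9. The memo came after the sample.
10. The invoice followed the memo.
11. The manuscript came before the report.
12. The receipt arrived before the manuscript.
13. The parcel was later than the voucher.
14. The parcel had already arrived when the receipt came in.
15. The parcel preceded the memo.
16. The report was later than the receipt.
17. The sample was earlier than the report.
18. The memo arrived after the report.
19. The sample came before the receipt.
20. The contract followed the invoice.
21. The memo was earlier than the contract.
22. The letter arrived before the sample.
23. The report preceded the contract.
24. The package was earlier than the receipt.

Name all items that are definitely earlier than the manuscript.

the letter, the package, the parcel, the receipt, the sample, the voucher

Directly stated before the manuscript: the receipt.
The letter reaches the manuscript via the letter → the sample → the receipt → the manuscript.
The package reaches the manuscript via the package → the receipt → the manuscript.
The parcel reaches the manuscript via the parcel → the receipt → the manuscript.
Likewise the sample and the voucher each reach the manuscript by chaining the stated constraints.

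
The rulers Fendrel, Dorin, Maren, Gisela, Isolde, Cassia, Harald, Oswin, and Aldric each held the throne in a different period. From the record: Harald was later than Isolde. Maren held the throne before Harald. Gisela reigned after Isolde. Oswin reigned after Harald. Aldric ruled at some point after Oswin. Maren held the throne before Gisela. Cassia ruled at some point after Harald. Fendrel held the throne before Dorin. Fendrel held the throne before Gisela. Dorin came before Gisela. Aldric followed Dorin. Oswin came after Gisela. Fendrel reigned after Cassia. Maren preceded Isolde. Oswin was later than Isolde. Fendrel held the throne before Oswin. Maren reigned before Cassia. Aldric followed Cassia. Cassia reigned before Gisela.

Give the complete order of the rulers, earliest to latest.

The constraints fix every adjacent pair, so only one ordering works:
Maren → Isolde → Harald → Cassia → Fendrel → Dorin → Gisela → Oswin → Aldric.

Maren, Isolde, Harald, Cassia, Fendrel, Dorin, Gisela, Oswin, Aldric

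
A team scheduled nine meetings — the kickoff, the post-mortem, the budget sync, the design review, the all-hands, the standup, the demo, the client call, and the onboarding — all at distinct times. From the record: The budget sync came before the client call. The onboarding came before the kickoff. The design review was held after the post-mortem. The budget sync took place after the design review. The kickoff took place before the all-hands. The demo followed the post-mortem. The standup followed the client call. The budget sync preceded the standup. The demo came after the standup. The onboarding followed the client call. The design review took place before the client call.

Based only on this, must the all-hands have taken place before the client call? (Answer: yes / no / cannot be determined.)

no

Tracing the constraints gives the client call → the onboarding → the kickoff → the all-hands, so the client call must come before the all-hands.
That means the all-hands cannot be before the client call.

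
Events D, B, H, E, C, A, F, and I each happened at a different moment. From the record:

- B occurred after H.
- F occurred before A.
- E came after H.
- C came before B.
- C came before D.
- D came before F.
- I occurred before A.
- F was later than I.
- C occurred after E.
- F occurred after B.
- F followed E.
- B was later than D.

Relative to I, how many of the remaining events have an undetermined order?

Forced after I: A and F.
That leaves B, C, D, E, and H with no forced order relative to I — 5.

5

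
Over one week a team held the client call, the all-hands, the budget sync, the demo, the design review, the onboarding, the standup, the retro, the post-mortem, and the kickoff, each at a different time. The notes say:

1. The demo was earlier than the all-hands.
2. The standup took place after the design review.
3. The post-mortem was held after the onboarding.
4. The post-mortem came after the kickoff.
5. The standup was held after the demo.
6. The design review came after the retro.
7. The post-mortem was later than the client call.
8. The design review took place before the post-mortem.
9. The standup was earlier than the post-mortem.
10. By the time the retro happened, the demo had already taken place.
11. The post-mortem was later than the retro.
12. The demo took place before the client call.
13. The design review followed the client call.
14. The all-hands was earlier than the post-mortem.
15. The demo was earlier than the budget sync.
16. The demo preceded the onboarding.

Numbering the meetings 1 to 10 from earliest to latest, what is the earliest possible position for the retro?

The demo must come before the retro — 1 forced predecessor.
Nothing else is forced ahead of the retro, so its earliest slot is position 1 + 1 = 2.

2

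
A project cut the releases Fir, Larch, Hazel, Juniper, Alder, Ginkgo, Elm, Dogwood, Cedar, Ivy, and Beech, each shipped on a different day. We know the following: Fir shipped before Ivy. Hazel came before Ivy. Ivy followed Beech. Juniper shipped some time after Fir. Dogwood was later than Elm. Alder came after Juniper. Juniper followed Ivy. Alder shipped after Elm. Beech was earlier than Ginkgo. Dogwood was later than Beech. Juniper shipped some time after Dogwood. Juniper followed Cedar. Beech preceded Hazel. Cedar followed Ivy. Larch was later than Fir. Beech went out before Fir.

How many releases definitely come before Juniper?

Directly stated before Juniper: Cedar, Dogwood, Fir, and Ivy.
Beech reaches Juniper via Beech → Dogwood → Juniper.
Elm reaches Juniper via Elm → Dogwood → Juniper.
Hazel reaches Juniper via Hazel → Ivy → Juniper.
No chain forces Alder (or any of the others) ahead of Juniper.
That's Beech, Cedar, Dogwood, Elm, Fir, Hazel, and Ivy — 7 in all.

7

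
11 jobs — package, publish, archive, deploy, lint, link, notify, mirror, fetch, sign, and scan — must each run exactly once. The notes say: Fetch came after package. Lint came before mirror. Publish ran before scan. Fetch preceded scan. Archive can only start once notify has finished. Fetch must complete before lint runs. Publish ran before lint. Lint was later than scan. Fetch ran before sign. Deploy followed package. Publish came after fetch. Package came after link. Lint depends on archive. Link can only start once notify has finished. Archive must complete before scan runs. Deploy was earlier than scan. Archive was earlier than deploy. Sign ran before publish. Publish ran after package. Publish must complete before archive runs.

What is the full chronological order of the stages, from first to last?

notify, link, package, fetch, sign, publish, archive, deploy, scan, lint, mirror

The constraints fix every adjacent pair, so only one ordering works:
notify → link → package → fetch → sign → publish → archive → deploy → scan → lint → mirror.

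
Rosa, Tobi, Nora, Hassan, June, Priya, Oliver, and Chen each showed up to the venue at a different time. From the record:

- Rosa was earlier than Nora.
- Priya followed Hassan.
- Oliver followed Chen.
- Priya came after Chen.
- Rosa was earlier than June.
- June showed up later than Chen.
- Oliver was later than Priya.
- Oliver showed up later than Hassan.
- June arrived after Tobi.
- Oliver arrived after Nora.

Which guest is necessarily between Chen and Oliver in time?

Priya

Tracing the constraints gives Chen → Priya → Oliver, so Priya sits after Chen and before Oliver.
No other guest is forced both after Chen and before Oliver.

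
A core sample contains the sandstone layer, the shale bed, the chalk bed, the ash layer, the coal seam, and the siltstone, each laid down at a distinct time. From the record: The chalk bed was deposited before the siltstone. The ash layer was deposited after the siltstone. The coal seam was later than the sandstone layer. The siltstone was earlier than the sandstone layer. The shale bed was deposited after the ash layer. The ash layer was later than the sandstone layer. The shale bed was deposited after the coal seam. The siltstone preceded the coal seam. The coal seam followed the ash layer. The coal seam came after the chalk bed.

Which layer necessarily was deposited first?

The chalk bed has a chain of constraints placing it before every other layer, so the chalk bed must be first.

the chalk bed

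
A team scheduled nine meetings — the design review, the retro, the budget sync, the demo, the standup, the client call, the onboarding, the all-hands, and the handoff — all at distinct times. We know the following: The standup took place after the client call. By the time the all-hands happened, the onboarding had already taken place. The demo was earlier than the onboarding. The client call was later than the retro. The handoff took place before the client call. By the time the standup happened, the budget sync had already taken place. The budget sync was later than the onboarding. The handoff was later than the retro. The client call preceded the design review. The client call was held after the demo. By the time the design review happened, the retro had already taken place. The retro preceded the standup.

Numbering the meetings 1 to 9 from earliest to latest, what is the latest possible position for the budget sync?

8

The budget sync must come before the standup — 1 meeting forced after it.
Everything else can be placed before the budget sync in some valid order, so the budget sync can sit as late as position 9 − 1 = 8.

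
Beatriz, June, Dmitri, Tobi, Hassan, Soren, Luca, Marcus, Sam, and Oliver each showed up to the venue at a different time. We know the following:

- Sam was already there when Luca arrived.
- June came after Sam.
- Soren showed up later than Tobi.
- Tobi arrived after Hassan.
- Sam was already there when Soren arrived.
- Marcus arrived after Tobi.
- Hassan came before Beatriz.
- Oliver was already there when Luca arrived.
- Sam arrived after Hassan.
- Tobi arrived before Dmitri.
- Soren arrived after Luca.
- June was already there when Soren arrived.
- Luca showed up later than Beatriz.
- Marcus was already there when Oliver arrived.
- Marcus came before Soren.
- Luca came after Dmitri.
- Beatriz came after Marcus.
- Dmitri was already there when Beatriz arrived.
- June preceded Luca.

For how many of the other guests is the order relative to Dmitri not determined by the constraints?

Forced before Dmitri: Hassan and Tobi; forced after Dmitri: Beatriz, Luca, and Soren.
That leaves June, Marcus, Oliver, and Sam with no forced order relative to Dmitri — 4.

4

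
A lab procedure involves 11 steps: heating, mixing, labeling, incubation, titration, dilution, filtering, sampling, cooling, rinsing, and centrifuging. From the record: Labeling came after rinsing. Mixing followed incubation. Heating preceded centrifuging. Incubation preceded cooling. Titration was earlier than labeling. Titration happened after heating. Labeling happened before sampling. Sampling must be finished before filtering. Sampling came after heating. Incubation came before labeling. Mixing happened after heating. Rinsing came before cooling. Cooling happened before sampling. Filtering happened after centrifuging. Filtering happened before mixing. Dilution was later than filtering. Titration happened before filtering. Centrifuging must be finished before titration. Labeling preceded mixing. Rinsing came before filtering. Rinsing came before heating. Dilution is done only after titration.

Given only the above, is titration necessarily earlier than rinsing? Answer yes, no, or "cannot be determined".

Tracing the constraints gives rinsing → heating → titration, so rinsing must come before titration.
That means titration cannot be before rinsing.

no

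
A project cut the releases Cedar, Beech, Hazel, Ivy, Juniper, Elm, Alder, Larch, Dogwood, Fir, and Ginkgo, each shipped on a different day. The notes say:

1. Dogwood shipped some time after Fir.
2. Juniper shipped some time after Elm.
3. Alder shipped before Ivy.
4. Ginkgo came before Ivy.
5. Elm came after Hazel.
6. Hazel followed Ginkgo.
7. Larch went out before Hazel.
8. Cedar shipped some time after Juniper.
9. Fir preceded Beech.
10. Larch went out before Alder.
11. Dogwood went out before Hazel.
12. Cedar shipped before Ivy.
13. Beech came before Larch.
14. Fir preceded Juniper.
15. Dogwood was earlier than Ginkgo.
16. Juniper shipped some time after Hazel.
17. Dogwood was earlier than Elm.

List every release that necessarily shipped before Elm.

Beech, Dogwood, Fir, Ginkgo, Hazel, Larch

Directly stated before Elm: Dogwood and Hazel.
Beech reaches Elm via Beech → Larch → Hazel → Elm.
Fir reaches Elm via Fir → Dogwood → Elm.
Ginkgo reaches Elm via Ginkgo → Hazel → Elm.
Likewise Larch reaches Elm by chaining the stated constraints.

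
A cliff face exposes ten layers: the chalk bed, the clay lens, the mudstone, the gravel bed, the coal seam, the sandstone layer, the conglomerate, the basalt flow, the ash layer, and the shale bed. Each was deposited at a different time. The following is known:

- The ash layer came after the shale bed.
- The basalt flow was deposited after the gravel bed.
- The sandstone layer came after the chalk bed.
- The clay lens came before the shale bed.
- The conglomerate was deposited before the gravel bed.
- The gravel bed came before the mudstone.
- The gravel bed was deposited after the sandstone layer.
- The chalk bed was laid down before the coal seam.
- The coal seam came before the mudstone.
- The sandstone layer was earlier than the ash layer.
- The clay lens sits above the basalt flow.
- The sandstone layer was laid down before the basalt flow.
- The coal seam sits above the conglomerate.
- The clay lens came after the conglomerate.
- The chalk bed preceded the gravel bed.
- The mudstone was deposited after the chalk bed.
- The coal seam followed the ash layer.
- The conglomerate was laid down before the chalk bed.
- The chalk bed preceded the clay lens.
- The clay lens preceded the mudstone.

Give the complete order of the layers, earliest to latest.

the conglomerate, the chalk bed, the sandstone layer, the gravel bed, the basalt flow, the clay lens, the shale bed, the ash layer, the coal seam, the mudstone

The constraints fix every adjacent pair, so only one ordering works:
the conglomerate → the chalk bed → the sandstone layer → the gravel bed → the basalt flow → the clay lens → the shale bed → the ash layer → the coal seam → the mudstone.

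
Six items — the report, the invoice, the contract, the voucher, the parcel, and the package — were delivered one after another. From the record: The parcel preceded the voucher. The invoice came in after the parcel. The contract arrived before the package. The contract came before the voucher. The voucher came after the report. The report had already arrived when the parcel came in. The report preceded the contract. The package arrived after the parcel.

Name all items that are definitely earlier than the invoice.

the parcel, the report

Directly stated before the invoice: the parcel.
The report reaches the invoice via the report → the parcel → the invoice.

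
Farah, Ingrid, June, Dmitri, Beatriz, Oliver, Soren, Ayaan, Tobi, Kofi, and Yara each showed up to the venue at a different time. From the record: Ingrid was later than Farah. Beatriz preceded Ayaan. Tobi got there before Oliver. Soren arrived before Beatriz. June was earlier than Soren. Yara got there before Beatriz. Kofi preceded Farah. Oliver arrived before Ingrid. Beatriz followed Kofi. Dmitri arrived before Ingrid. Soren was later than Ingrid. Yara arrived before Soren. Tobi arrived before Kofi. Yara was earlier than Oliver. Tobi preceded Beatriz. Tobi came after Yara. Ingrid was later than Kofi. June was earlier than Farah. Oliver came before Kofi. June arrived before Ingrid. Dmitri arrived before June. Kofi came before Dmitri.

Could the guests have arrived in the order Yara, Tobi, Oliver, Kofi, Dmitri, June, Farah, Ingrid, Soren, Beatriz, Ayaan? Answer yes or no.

yes

Check each stated constraint against the proposed order — e.g. Yara is ahead of Soren; Yara is ahead of Beatriz. Every pair is in the required order; nothing is violated.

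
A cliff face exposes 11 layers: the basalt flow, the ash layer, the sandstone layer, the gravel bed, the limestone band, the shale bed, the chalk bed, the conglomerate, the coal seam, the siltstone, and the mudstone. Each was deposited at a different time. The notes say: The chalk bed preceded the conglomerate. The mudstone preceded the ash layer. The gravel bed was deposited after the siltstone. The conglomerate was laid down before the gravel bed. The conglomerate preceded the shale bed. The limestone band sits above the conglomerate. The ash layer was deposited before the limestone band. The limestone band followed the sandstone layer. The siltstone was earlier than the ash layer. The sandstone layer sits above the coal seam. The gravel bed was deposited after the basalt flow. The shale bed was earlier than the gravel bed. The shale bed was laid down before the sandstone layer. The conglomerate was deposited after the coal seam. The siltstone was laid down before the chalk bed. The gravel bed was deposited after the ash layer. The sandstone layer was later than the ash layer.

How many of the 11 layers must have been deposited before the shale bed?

4

Directly stated before the shale bed: the conglomerate.
The chalk bed reaches the shale bed via the chalk bed → the conglomerate → the shale bed.
The coal seam reaches the shale bed via the coal seam → the conglomerate → the shale bed.
The siltstone reaches the shale bed via the siltstone → the chalk bed → the conglomerate → the shale bed.
That's the chalk bed, the coal seam, the conglomerate, and the siltstone — 4 in all.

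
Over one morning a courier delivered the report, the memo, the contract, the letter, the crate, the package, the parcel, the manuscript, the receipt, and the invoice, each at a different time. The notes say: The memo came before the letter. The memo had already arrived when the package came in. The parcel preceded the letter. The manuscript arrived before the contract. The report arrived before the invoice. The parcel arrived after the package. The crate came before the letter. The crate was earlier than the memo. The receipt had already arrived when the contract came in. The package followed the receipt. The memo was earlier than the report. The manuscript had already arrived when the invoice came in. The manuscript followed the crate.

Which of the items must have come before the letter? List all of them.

the crate, the memo, the package, the parcel, the receipt

Directly stated before the letter: the crate, the memo, and the parcel.
The package reaches the letter via the package → the parcel → the letter.
The receipt reaches the letter via the receipt → the package → the parcel → the letter.
No chain forces the contract (or any of the others) ahead of the letter.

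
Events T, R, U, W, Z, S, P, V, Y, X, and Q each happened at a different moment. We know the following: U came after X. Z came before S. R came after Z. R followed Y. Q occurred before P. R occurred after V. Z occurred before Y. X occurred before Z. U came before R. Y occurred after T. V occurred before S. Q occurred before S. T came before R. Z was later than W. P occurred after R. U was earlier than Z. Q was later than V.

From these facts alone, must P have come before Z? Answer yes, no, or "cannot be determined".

Tracing the constraints gives Z → R → P, so Z must come before P.
That means P cannot be before Z.

no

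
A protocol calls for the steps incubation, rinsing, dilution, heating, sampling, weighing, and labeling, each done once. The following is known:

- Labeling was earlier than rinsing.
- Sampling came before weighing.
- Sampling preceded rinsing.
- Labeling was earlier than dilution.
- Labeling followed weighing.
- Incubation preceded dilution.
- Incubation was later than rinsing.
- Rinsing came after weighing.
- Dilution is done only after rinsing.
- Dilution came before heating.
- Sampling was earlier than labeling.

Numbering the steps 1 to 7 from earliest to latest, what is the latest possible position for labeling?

3

Labeling must come before dilution, heating, incubation, and rinsing — 4 steps forced after it.
Everything else can be placed before labeling in some valid order, so labeling can sit as late as position 7 − 4 = 3.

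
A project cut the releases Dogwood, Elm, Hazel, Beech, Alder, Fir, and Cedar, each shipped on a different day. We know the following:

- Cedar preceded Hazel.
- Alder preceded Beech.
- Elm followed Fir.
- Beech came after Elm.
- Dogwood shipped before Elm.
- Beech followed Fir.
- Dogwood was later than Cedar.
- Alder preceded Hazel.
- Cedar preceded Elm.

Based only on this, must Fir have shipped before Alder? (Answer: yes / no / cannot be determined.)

No chain of stated constraints runs from Fir to Alder, and none runs from Alder to Fir either.
So the relative order of Fir and Alder is not fixed by the given facts.

cannot be determined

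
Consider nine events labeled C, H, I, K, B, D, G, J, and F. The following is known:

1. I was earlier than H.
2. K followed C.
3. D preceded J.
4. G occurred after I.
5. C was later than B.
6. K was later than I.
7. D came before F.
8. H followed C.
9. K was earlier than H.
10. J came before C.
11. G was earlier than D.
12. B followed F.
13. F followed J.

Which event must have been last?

H

Every other event has a chain of constraints placing it before H, so H is last.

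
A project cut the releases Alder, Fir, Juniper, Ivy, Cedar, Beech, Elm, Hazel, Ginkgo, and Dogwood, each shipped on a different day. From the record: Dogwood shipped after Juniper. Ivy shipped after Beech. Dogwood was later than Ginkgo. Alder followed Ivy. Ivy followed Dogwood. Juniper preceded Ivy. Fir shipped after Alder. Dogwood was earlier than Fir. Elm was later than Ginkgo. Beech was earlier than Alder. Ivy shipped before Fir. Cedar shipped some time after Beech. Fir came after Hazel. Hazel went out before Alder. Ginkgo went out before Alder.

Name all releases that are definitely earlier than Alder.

Beech, Dogwood, Ginkgo, Hazel, Ivy, Juniper

Directly stated before Alder: Beech, Ginkgo, Hazel, and Ivy.
Dogwood reaches Alder via Dogwood → Ivy → Alder.
Juniper reaches Alder via Juniper → Ivy → Alder.
No chain forces Elm (or any of the others) ahead of Alder.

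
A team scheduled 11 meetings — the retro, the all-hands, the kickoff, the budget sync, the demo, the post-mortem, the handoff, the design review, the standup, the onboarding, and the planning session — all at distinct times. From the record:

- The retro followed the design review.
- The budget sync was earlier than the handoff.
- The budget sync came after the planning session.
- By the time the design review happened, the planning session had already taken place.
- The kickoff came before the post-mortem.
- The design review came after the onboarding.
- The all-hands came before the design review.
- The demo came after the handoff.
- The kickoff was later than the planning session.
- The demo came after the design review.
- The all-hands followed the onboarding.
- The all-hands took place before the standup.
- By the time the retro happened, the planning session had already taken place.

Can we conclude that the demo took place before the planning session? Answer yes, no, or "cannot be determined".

Tracing the constraints gives the planning session → the design review → the demo, so the planning session must come before the demo.
That means the demo cannot be before the planning session.

no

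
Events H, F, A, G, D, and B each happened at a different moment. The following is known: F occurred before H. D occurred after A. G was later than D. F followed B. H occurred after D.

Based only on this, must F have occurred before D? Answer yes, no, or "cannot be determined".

No chain of stated constraints runs from F to D, and none runs from D to F either.
So the relative order of F and D is not fixed by the given facts.

cannot be determined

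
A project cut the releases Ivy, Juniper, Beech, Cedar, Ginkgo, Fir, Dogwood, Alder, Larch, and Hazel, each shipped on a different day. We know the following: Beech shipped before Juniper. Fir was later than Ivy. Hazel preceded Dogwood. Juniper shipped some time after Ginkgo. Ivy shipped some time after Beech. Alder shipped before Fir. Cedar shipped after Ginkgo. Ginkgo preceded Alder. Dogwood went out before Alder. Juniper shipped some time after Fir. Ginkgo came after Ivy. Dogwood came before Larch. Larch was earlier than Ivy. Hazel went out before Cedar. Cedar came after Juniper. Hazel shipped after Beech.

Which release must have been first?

Beech has a chain of constraints placing it before every other release, so Beech must be first.

Beech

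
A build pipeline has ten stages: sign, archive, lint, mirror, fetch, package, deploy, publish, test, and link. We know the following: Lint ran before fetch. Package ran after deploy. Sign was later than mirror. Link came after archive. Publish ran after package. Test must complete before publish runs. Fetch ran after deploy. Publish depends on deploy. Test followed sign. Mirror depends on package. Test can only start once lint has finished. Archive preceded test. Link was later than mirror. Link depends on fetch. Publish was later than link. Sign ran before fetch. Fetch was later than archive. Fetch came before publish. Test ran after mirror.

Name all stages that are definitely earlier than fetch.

archive, deploy, lint, mirror, package, sign

Directly stated before fetch: archive, deploy, lint, and sign.
Mirror reaches fetch via mirror → sign → fetch.
Package reaches fetch via package → mirror → sign → fetch.
No chain forces test (or any of the others) ahead of fetch.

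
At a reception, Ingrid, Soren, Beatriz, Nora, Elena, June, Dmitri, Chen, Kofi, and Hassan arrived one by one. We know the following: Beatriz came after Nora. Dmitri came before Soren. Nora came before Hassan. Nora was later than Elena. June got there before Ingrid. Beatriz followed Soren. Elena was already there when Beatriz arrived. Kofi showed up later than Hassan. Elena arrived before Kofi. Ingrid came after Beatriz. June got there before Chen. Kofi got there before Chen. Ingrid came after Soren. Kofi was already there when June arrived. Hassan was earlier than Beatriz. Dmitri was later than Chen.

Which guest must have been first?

Elena has a chain of constraints placing them before every other guest, so Elena must be first.

Elena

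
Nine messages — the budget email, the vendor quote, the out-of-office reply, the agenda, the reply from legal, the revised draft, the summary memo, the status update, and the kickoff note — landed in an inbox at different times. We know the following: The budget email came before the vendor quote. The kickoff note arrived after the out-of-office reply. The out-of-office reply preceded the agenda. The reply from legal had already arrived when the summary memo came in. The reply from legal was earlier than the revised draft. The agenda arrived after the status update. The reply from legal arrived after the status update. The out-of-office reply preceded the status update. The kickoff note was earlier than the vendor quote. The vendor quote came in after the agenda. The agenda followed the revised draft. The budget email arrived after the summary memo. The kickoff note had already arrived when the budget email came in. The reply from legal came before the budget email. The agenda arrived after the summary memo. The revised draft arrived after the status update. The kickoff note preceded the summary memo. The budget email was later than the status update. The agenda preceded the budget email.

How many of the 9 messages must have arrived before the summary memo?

Directly stated before the summary memo: the kickoff note and the reply from legal.
The out-of-office reply reaches the summary memo via the out-of-office reply → the kickoff note → the summary memo.
The status update reaches the summary memo via the status update → the reply from legal → the summary memo.
No chain forces the budget email (or any of the others) ahead of the summary memo.
That's the kickoff note, the out-of-office reply, the reply from legal, and the status update — 4 in all.

4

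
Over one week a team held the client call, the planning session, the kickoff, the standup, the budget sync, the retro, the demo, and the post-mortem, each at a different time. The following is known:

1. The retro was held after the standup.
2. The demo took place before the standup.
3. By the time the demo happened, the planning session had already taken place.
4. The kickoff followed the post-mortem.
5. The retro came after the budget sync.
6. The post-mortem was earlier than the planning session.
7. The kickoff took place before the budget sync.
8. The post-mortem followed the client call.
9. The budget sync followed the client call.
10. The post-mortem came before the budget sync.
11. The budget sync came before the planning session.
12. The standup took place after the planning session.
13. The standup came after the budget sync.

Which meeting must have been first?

the client call

The client call has a chain of constraints placing it before every other meeting, so the client call must be first.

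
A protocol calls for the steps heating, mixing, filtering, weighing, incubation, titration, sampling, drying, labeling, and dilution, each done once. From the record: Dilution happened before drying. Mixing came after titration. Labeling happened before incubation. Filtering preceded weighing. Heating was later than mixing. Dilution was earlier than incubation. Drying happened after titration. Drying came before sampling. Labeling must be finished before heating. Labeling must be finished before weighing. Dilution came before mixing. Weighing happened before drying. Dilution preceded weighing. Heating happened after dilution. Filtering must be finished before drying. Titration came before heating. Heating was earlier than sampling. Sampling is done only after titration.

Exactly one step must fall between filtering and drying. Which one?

Tracing the constraints gives filtering → weighing → drying, so weighing sits after filtering and before drying.
No other step is forced both after filtering and before drying.

weighing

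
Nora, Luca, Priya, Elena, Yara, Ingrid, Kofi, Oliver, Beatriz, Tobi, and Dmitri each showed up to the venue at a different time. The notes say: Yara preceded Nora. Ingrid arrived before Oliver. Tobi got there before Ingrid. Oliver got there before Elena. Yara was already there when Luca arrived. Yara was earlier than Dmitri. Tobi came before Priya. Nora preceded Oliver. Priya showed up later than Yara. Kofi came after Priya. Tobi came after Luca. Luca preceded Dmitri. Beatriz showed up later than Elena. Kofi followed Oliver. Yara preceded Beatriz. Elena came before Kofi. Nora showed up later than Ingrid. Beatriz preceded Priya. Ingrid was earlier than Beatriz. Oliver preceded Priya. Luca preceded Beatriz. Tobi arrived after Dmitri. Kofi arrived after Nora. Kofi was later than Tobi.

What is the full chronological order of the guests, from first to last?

Yara, Luca, Dmitri, Tobi, Ingrid, Nora, Oliver, Elena, Beatriz, Priya, Kofi

The constraints fix every adjacent pair, so only one ordering works:
Yara → Luca → Dmitri → Tobi → Ingrid → Nora → Oliver → Elena → Beatriz → Priya → Kofi.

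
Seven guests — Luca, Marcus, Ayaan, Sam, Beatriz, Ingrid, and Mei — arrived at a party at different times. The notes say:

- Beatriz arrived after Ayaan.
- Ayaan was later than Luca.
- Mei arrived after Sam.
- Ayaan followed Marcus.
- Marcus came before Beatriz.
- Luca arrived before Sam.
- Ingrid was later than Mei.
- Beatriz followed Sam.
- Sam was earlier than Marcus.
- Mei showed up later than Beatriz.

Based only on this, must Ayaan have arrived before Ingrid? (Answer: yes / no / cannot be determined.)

Chain the constraints: Ayaan → Beatriz → Mei → Ingrid. Each link is directly stated, so Ayaan comes before Ingrid.

yes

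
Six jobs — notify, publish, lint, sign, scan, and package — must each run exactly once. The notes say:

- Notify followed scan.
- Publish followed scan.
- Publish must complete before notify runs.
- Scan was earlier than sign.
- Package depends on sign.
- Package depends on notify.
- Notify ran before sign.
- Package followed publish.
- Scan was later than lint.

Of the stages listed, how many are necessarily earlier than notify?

3

Directly stated before notify: publish and scan.
Lint reaches notify via lint → scan → notify.
That's lint, publish, and scan — 3 in all.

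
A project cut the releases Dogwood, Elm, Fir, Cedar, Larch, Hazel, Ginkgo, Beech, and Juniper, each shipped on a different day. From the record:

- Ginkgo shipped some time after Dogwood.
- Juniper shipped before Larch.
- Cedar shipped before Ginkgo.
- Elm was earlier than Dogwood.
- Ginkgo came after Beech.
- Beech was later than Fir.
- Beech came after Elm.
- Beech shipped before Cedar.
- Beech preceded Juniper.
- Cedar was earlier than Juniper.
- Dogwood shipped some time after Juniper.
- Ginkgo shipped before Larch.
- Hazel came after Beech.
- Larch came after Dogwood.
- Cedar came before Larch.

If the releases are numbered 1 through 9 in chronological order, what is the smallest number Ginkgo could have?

Beech, Cedar, Dogwood, Elm, Fir, and Juniper must all come before Ginkgo — 6 forced predecessors.
Nothing else is forced ahead of Ginkgo, so its earliest slot is position 6 + 1 = 7.

7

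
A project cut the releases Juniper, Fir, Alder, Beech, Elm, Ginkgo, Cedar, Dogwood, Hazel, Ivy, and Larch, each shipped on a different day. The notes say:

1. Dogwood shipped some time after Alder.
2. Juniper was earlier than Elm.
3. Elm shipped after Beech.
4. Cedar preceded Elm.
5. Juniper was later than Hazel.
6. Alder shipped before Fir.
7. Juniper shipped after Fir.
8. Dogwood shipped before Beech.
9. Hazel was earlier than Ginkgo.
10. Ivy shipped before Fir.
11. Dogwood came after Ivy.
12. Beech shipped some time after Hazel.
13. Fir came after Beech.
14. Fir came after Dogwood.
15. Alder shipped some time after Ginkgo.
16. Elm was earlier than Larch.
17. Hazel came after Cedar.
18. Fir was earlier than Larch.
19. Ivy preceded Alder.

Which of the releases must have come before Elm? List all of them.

Directly stated before Elm: Beech, Cedar, and Juniper.
Alder reaches Elm via Alder → Dogwood → Beech → Elm.
Dogwood reaches Elm via Dogwood → Beech → Elm.
Fir reaches Elm via Fir → Juniper → Elm.
Likewise Ginkgo, Hazel, and Ivy each reach Elm by chaining the stated constraints.
No chain forces Larch ahead of Elm.

Alder, Beech, Cedar, Dogwood, Fir, Ginkgo, Hazel, Ivy, Juniper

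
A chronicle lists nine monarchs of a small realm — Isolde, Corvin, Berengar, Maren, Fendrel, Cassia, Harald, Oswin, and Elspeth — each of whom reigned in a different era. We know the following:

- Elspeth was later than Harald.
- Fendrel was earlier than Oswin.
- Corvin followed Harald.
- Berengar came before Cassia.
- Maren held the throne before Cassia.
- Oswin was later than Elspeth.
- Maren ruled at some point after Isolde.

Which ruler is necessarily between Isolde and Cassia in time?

Maren

Tracing the constraints gives Isolde → Maren → Cassia, so Maren sits after Isolde and before Cassia.
No other ruler is forced both after Isolde and before Cassia.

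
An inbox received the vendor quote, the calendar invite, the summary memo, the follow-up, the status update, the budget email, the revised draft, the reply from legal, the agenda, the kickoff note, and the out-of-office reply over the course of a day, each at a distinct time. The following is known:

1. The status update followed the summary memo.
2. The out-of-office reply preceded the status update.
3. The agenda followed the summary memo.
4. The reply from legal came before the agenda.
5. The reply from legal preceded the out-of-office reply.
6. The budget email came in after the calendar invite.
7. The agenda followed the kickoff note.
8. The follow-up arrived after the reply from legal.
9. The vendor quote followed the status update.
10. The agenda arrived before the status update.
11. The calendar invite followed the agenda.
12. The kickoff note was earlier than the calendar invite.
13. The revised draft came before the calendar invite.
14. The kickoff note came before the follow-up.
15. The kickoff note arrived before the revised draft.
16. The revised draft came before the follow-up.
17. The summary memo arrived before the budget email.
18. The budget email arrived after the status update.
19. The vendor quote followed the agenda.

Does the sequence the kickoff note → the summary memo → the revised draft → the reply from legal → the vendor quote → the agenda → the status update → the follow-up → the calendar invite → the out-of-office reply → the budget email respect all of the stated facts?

The constraints require the status update before the vendor quote, but in the proposed sequence the vendor quote appears ahead of the status update. That one violation is enough.

no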